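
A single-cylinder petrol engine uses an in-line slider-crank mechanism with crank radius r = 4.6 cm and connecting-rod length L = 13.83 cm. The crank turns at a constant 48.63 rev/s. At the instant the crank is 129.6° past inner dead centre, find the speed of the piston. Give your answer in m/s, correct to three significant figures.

8.45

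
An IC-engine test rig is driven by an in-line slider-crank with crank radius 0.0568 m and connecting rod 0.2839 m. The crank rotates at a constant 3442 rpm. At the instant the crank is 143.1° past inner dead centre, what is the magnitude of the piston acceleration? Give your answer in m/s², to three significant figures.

5470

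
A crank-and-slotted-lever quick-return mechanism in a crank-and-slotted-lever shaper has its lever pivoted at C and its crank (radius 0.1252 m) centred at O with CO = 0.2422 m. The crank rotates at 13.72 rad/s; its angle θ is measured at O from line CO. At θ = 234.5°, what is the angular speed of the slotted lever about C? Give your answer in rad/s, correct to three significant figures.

0.678

ω = 13.72 rad/s
Crank pin A relative to C: A = (d + r cosθ, r sinθ); lever angle φ = atan2(r sinθ, d + r cosθ).
Differentiating tanφ: φ̇ = rω(d cosθ + r)/(d² + r² + 2dr cosθ).
d² + r² + 2dr cosθ = |CA|² = 0.0391181 m²;  d cosθ + r = -0.015446 m.
|ω_lever| = |0.1252·13.72·-0.015446| / 0.0391181 = 0.67827 rad/s.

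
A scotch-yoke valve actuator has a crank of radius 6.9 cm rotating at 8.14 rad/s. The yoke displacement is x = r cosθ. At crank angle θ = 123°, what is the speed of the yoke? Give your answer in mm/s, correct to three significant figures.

ω = 8.14 rad/s
x = r cosθ ⇒ ẋ = −rω sinθ.
|v| = rω|sinθ| = 0.069·8.14·|sin 123°| = 0.47105 m/s = 471.05 mm/s.

471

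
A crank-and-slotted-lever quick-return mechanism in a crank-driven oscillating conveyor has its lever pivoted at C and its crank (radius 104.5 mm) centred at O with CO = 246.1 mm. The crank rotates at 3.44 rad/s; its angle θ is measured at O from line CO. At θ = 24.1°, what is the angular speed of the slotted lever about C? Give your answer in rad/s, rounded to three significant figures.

ω = 3.44 rad/s
Crank pin A relative to C: A = (d + r cosθ, r sinθ); lever angle φ = atan2(r sinθ, d + r cosθ).
Differentiating tanφ: φ̇ = rω(d cosθ + r)/(d² + r² + 2dr cosθ).
d² + r² + 2dr cosθ = |CA|² = 0.118437 m²;  d cosθ + r = +0.32915 m.
|ω_lever| = |0.1045·3.44·+0.32915| / 0.118437 = 0.99903 rad/s.

0.999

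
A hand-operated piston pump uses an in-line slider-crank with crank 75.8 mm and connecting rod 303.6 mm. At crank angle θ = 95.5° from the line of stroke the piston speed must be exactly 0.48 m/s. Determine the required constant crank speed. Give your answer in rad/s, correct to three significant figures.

6.52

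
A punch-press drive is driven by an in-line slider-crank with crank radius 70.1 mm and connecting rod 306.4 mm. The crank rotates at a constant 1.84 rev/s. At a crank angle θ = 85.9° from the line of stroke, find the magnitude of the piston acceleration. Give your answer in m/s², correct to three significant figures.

1.51

ω = 2π·1.84 = 11.56 rad/s
x(θ) = r cosθ + √(L² − r² sin²θ); with ω constant, a = ω²·d²x/dθ².
d²x/dθ² = −r cosθ − r²(cos2θ)/√u − r⁴ sin²2θ/(4u^{3/2}),  u = L² − r² sin²θ = 0.0889921 m².
Substituting r = 0.0701 m, L = 0.3064 m, θ = 85.9°: d²x/dθ² = +0.011288 m.
a = ω²·d²x/dθ² = (11.56)²·(+0.011288) = +1.5087 m/s²;  |a| = 1.5087 m/s².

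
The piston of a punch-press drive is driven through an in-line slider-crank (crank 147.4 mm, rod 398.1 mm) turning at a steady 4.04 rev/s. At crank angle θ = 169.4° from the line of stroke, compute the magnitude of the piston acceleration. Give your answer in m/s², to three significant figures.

60.3

ω = 2π·4.04 = 25.38 rad/s
x(θ) = r cosθ + √(L² − r² sin²θ); with ω constant, a = ω²·d²x/dθ².
d²x/dθ² = −r cosθ − r²(cos2θ)/√u − r⁴ sin²2θ/(4u^{3/2}),  u = L² − r² sin²θ = 0.157748 m².
Substituting r = 0.1474 m, L = 0.3981 m, θ = 169.4°: d²x/dθ² = +0.093637 m.
a = ω²·d²x/dθ² = (25.38)²·(+0.093637) = +60.335 m/s²;  |a| = 60.335 m/s².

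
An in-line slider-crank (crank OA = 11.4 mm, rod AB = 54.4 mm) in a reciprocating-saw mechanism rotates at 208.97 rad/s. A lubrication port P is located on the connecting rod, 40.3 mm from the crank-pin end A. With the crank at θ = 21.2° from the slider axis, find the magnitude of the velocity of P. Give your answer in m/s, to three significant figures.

ω = 209 rad/s.  Crank-pin speed |V_A| = rω = 2.3823 m/s, perpendicular to OA.
Rod angle: sinφ = −(r/L) sinθ ⇒ φ = -4.346°; ω_rod = −rω cosθ/√(L²−r²sin²θ) = -40.946 rad/s.
V_P = V_A + ω_rod × AP, with AP = 0.0403 m along the rod.
Components: V_Px = −rω sinθ − a·ω_rod·sinφ = -0.98653 m/s;  V_Py = rω cosθ + a·ω_rod·cosφ = +0.57567 m/s.
|V_P| = √(V_Px² + V_Py²) = 1.1422 m/s.

1.14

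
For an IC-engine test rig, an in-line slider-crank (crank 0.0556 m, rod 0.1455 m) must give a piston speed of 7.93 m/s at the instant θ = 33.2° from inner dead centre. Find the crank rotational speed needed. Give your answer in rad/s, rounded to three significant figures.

196

For an in-line slider-crank, |v_piston| = rω|sinθ|·[1 + r cosθ/√(L² − r² sin²θ)].
With r = 0.0556 m, L = 0.1455 m, θ = 33.2°: the bracketed kinematic factor |dx/dθ| = 0.0404 m.
ω = v/|dx/dθ| = 7.93/0.0404 = 196.29 rad/s.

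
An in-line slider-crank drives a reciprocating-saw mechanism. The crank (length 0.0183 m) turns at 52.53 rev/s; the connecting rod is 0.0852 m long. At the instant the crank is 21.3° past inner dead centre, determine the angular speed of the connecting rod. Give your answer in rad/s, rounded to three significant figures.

66.3

ω = 330.1 rad/s (converted from 52.53 rev/s).
The rod makes angle φ with the slider axis where L sinφ = r sinθ; differentiating, L cosφ·φ̇ = r ω cosθ.
L cosφ = √(L² − r² sin²θ) = 0.08494 m.
|ω_rod| = r ω |cosθ| / √(L² − r² sin²θ) = 0.0183·330.1·0.93169/0.08494 = 66.252 rad/s.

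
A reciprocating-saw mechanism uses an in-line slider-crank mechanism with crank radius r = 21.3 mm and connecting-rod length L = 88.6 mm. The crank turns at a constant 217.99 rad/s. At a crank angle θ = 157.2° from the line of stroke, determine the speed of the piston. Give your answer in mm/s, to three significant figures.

ω = 218 rad/s
For an in-line slider-crank, x = r cosθ + √(L² − r² sin²θ), so v = −rω sinθ·[1 + r cosθ/√(L² − r² sin²θ)].
With r = 0.0213 m, L = 0.0886 m, θ = 157.2°: √(L² − r² sin²θ) = 0.088215 m.
v = −0.0213·218·0.38752·[1 + 0.0213·-0.92186/0.088215] = -1.3988 m/s.
|v| = 1.3988 m/s = 1398.8 mm/s.

1400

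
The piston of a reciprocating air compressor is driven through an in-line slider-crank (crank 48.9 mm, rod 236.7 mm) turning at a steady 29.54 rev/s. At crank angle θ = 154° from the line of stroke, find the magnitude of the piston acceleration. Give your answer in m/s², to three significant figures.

ω = 2π·29.5 = 185.6 rad/s
x(θ) = r cosθ + √(L² − r² sin²θ); with ω constant, a = ω²·d²x/dθ².
d²x/dθ² = −r cosθ − r²(cos2θ)/√u − r⁴ sin²2θ/(4u^{3/2}),  u = L² − r² sin²θ = 0.0555674 m².
Substituting r = 0.0489 m, L = 0.2367 m, θ = 154°: d²x/dθ² = +0.037638 m.
a = ω²·d²x/dθ² = (185.6)²·(+0.037638) = +1296.6 m/s²;  |a| = 1296.6 m/s².

1300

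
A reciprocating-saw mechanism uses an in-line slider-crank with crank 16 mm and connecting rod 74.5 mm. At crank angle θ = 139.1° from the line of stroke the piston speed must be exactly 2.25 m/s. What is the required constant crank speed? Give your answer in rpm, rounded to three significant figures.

For an in-line slider-crank, |v_piston| = rω|sinθ|·[1 + r cosθ/√(L² − r² sin²θ)].
With r = 0.016 m, L = 0.0745 m, θ = 139.1°: the bracketed kinematic factor |dx/dθ| = 0.0087582 m.
ω = v/|dx/dθ| = 2.25/0.0087582 = 256.9 rad/s.
N = 60ω/(2π) = 2453.2 rpm.

2450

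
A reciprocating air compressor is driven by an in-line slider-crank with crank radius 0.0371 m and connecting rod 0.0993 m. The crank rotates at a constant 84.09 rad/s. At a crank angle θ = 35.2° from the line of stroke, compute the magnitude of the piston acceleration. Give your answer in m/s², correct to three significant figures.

ω = 84.09 rad/s
x(θ) = r cosθ + √(L² − r² sin²θ); with ω constant, a = ω²·d²x/dθ².
d²x/dθ² = −r cosθ − r²(cos2θ)/√u − r⁴ sin²2θ/(4u^{3/2}),  u = L² − r² sin²θ = 0.00940314 m².
Substituting r = 0.0371 m, L = 0.0993 m, θ = 35.2°: d²x/dθ² = -0.035539 m.
a = ω²·d²x/dθ² = (84.09)²·(-0.035539) = -251.3 m/s²;  |a| = 251.3 m/s².

251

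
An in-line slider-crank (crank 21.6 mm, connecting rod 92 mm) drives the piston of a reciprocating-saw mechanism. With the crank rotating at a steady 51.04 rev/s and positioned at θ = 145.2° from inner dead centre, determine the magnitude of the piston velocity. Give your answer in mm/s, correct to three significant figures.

ω = 2π·51 = 320.7 rad/s
For an in-line slider-crank, x = r cosθ + √(L² − r² sin²θ), so v = −rω sinθ·[1 + r cosθ/√(L² − r² sin²θ)].
With r = 0.0216 m, L = 0.092 m, θ = 145.2°: √(L² − r² sin²θ) = 0.09117 m.
v = −0.0216·320.7·0.57071·[1 + 0.0216·-0.82115/0.09117] = -3.1842 m/s.
|v| = 3.1842 m/s = 3184.2 mm/s.

3180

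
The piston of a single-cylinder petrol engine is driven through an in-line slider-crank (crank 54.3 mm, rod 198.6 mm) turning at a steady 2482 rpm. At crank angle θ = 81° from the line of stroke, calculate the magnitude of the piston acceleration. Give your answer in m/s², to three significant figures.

415

ω = 2π·2482/60 = 259.9 rad/s
x(θ) = r cosθ + √(L² − r² sin²θ); with ω constant, a = ω²·d²x/dθ².
d²x/dθ² = −r cosθ − r²(cos2θ)/√u − r⁴ sin²2θ/(4u^{3/2}),  u = L² − r² sin²θ = 0.0365656 m².
Substituting r = 0.0543 m, L = 0.1986 m, θ = 81°: d²x/dθ² = +0.0061405 m.
a = ω²·d²x/dθ² = (259.9)²·(+0.0061405) = +414.82 m/s²;  |a| = 414.82 m/s².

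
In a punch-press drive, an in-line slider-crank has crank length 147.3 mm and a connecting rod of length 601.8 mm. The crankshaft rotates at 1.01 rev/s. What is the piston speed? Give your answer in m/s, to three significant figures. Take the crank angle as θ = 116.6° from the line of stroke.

ω = 2π·1.01 = 6.346 rad/s
For an in-line slider-crank, x = r cosθ + √(L² − r² sin²θ), so v = −rω sinθ·[1 + r cosθ/√(L² − r² sin²θ)].
With r = 0.1473 m, L = 0.6018 m, θ = 116.6°: √(L² − r² sin²θ) = 0.58721 m.
v = −0.1473·6.346·0.89415·[1 + 0.1473·-0.44776/0.58721] = -0.74195 m/s.
|v| = 0.74195 m/s.

0.742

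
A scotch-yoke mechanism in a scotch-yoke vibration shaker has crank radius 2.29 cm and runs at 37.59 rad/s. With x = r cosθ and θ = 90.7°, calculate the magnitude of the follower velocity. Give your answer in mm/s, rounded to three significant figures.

861

ω = 37.59 rad/s
x = r cosθ ⇒ ẋ = −rω sinθ.
|v| = rω|sinθ| = 0.0229·37.59·|sin 90.7°| = 0.86075 m/s = 860.75 mm/s.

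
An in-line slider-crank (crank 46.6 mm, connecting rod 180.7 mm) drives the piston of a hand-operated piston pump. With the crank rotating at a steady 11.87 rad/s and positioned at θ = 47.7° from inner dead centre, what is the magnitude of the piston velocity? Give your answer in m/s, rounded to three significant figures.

ω = 11.87 rad/s
For an in-line slider-crank, x = r cosθ + √(L² − r² sin²θ), so v = −rω sinθ·[1 + r cosθ/√(L² − r² sin²θ)].
With r = 0.0466 m, L = 0.1807 m, θ = 47.7°: √(L² − r² sin²θ) = 0.17738 m.
v = −0.0466·11.87·0.73963·[1 + 0.0466·0.67301/0.17738] = -0.48146 m/s.
|v| = 0.48146 m/s.

0.481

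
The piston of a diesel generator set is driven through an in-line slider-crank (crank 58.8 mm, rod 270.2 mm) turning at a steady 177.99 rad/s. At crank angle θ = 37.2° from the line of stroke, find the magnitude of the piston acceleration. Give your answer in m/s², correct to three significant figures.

1600

ω = 178 rad/s
x(θ) = r cosθ + √(L² − r² sin²θ); with ω constant, a = ω²·d²x/dθ².
d²x/dθ² = −r cosθ − r²(cos2θ)/√u − r⁴ sin²2θ/(4u^{3/2}),  u = L² − r² sin²θ = 0.0717442 m².
Substituting r = 0.0588 m, L = 0.2702 m, θ = 37.2°: d²x/dθ² = -0.050451 m.
a = ω²·d²x/dθ² = (178)²·(-0.050451) = -1598.3 m/s²;  |a| = 1598.3 m/s².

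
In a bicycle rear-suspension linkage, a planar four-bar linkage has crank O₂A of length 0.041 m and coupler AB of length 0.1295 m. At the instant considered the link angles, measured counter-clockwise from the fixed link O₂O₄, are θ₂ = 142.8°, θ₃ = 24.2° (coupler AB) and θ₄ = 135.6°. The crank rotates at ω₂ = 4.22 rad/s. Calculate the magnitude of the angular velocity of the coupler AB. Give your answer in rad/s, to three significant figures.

ω₂ = 4.22 rad/s
Differentiating the loop-closure r₂e^{iθ₂}+r₃e^{iθ₃}=r₁+r₄e^{iθ₄} gives r₂ω₂e^{iθ₂}+r₃ω₃e^{iθ₃}=r₄ω₄e^{iθ₄}.
Eliminating the other unknown: ω₃ = r₂ω₂ sin(θ₄−θ₂) / [r₃ sin(θ₃−θ₄)].
Numerator sine = -0.12533; denominator sine = -0.93106.
Result = 0.041·4.22·(-0.12533) / (0.1295·(-0.93106)) = +0.17985 rad/s; magnitude 0.17985 rad/s.

0.180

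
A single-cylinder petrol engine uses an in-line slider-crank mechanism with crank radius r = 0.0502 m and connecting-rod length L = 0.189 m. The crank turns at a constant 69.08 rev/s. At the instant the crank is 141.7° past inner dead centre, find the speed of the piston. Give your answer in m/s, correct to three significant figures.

ω = 2π·69.1 = 434 rad/s
For an in-line slider-crank, x = r cosθ + √(L² − r² sin²θ), so v = −rω sinθ·[1 + r cosθ/√(L² − r² sin²θ)].
With r = 0.0502 m, L = 0.189 m, θ = 141.7°: √(L² − r² sin²θ) = 0.18642 m.
v = −0.0502·434·0.61978·[1 + 0.0502·-0.78478/0.18642] = -10.651 m/s.
|v| = 10.651 m/s.

10.7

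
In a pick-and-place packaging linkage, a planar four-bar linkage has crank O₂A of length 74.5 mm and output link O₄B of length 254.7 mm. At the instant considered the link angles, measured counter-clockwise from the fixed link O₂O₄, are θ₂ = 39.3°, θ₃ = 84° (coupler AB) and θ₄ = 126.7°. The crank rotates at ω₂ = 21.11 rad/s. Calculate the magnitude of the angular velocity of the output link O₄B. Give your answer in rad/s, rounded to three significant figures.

6.40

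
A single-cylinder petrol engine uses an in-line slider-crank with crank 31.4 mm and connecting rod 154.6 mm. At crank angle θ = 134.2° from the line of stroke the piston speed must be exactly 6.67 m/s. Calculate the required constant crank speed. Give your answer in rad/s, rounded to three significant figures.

For an in-line slider-crank, |v_piston| = rω|sinθ|·[1 + r cosθ/√(L² − r² sin²θ)].
With r = 0.0314 m, L = 0.1546 m, θ = 134.2°: the bracketed kinematic factor |dx/dθ| = 0.019289 m.
ω = v/|dx/dθ| = 6.67/0.019289 = 345.79 rad/s.

346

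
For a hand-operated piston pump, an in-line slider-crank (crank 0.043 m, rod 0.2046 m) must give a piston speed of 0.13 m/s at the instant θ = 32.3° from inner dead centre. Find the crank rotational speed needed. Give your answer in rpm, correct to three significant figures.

45.8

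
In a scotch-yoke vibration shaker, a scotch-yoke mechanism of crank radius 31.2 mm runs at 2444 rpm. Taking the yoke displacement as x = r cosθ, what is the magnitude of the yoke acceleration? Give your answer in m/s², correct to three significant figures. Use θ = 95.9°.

210

ω = 255.9 rad/s (from 2444 rpm).
x = r cosθ ⇒ ẍ = −rω² cosθ (ω constant).
|a| = rω²|cosθ| = 0.0312·(255.9)²·|cos 95.9°| = 210.08 m/s².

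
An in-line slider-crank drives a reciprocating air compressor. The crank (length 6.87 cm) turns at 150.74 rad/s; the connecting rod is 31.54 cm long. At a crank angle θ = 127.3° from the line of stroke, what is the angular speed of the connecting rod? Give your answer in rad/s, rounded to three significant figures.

ω = 150.7 rad/s
The rod makes angle φ with the slider axis where L sinφ = r sinθ; differentiating, L cosφ·φ̇ = r ω cosθ.
L cosφ = √(L² − r² sin²θ) = 0.31063 m.
|ω_rod| = r ω |cosθ| / √(L² − r² sin²θ) = 0.0687·150.7·0.60599/0.31063 = 20.203 rad/s.

20.2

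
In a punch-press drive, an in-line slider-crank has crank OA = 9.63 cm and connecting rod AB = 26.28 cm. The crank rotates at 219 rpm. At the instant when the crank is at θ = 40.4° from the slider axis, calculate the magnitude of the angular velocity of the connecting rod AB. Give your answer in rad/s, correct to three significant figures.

6.59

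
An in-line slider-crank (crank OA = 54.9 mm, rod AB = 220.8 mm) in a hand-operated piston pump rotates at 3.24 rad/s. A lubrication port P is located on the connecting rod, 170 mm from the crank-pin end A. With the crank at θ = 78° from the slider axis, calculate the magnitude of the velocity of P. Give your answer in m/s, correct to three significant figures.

ω = 3.24 rad/s.  Crank-pin speed |V_A| = rω = 0.17788 m/s, perpendicular to OA.
Rod angle: sinφ = −(r/L) sinθ ⇒ φ = -14.076°; ω_rod = −rω cosθ/√(L²−r²sin²θ) = -0.17268 rad/s.
V_P = V_A + ω_rod × AP, with AP = 0.17 m along the rod.
Components: V_Px = −rω sinθ − a·ω_rod·sinφ = -0.18113 m/s;  V_Py = rω cosθ + a·ω_rod·cosφ = +0.0085087 m/s.
|V_P| = √(V_Px² + V_Py²) = 0.18133 m/s.

0.181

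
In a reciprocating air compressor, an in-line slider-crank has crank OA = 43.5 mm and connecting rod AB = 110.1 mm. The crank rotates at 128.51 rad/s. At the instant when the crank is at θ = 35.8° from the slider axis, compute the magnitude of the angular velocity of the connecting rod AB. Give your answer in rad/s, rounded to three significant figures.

ω = 128.5 rad/s
The rod makes angle φ with the slider axis where L sinφ = r sinθ; differentiating, L cosφ·φ̇ = r ω cosθ.
L cosφ = √(L² − r² sin²θ) = 0.10712 m.
|ω_rod| = r ω |cosθ| / √(L² − r² sin²θ) = 0.0435·128.5·0.81106/0.10712 = 42.327 rad/s.

42.3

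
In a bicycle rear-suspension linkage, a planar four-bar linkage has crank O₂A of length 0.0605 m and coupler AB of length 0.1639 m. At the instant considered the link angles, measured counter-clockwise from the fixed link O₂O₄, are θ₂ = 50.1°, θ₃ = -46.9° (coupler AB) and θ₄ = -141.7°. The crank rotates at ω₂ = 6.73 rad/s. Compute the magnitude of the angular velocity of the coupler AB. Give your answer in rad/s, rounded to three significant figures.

ω₂ = 6.73 rad/s
Differentiating the loop-closure r₂e^{iθ₂}+r₃e^{iθ₃}=r₁+r₄e^{iθ₄} gives r₂ω₂e^{iθ₂}+r₃ω₃e^{iθ₃}=r₄ω₄e^{iθ₄}.
Eliminating the other unknown: ω₃ = r₂ω₂ sin(θ₄−θ₂) / [r₃ sin(θ₃−θ₄)].
Numerator sine = +0.20450; denominator sine = +0.99649.
Result = 0.0605·6.73·(+0.20450) / (0.1639·(+0.99649)) = +0.5098 rad/s; magnitude 0.5098 rad/s.

0.510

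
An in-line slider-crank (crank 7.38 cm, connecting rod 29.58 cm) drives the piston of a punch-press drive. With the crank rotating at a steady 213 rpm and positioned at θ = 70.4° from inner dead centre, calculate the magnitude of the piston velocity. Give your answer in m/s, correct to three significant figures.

1.68

ω = 2π·213/60 = 22.31 rad/s
For an in-line slider-crank, x = r cosθ + √(L² − r² sin²θ), so v = −rω sinθ·[1 + r cosθ/√(L² − r² sin²θ)].
With r = 0.0738 m, L = 0.2958 m, θ = 70.4°: √(L² − r² sin²θ) = 0.28751 m.
v = −0.0738·22.31·0.94206·[1 + 0.0738·0.33545/0.28751] = -1.6843 m/s.
|v| = 1.6843 m/s.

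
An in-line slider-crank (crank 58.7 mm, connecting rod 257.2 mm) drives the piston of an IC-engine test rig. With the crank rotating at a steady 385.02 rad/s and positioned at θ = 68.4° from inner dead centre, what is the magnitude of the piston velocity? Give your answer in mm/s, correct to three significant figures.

22800

ω = 385 rad/s
For an in-line slider-crank, x = r cosθ + √(L² − r² sin²θ), so v = −rω sinθ·[1 + r cosθ/√(L² − r² sin²θ)].
With r = 0.0587 m, L = 0.2572 m, θ = 68.4°: √(L² − r² sin²θ) = 0.25134 m.
v = −0.0587·385·0.92978·[1 + 0.0587·0.36812/0.25134] = -22.82 m/s.
|v| = 22.82 m/s = 22820 mm/s.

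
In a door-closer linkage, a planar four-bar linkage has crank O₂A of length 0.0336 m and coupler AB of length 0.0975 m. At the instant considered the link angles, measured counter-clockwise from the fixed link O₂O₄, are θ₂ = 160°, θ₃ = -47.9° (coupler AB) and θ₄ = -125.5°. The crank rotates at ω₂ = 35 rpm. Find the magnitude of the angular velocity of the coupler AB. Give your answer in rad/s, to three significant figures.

1.25

ω₂ = 3.665 rad/s (from 35 rpm).
Differentiating the loop-closure r₂e^{iθ₂}+r₃e^{iθ₃}=r₁+r₄e^{iθ₄} gives r₂ω₂e^{iθ₂}+r₃ω₃e^{iθ₃}=r₄ω₄e^{iθ₄}.
Eliminating the other unknown: ω₃ = r₂ω₂ sin(θ₄−θ₂) / [r₃ sin(θ₃−θ₄)].
Numerator sine = +0.96363; denominator sine = +0.97667.
Result = 0.0336·3.665·(+0.96363) / (0.0975·(+0.97667)) = +1.2462 rad/s; magnitude 1.2462 rad/s.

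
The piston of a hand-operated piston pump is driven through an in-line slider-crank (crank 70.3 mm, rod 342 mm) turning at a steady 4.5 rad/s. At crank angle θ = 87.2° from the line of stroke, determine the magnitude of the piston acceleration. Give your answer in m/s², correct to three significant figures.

ω = 4.5 rad/s
x(θ) = r cosθ + √(L² − r² sin²θ); with ω constant, a = ω²·d²x/dθ².
d²x/dθ² = −r cosθ − r²(cos2θ)/√u − r⁴ sin²2θ/(4u^{3/2}),  u = L² − r² sin²θ = 0.112034 m².
Substituting r = 0.0703 m, L = 0.342 m, θ = 87.2°: d²x/dθ² = +0.011259 m.
a = ω²·d²x/dθ² = (4.5)²·(+0.011259) = +0.22799 m/s²;  |a| = 0.22799 m/s².

0.228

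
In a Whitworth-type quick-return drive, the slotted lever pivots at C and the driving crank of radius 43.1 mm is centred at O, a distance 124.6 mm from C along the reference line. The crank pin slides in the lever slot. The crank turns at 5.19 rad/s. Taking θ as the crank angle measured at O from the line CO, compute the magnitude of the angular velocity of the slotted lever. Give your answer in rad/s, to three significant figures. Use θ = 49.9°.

ω = 5.19 rad/s
Crank pin A relative to C: A = (d + r cosθ, r sinθ); lever angle φ = atan2(r sinθ, d + r cosθ).
Differentiating tanφ: φ̇ = rω(d cosθ + r)/(d² + r² + 2dr cosθ).
d² + r² + 2dr cosθ = |CA|² = 0.024301 m²;  d cosθ + r = +0.12336 m.
|ω_lever| = |0.0431·5.19·+0.12336| / 0.024301 = 1.1355 rad/s.

1.14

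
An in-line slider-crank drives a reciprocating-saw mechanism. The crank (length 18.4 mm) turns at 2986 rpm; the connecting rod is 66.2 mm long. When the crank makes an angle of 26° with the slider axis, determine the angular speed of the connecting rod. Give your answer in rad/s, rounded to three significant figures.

ω = 312.7 rad/s (converted from 2986 rpm).
The rod makes angle φ with the slider axis where L sinφ = r sinθ; differentiating, L cosφ·φ̇ = r ω cosθ.
L cosφ = √(L² − r² sin²θ) = 0.065707 m.
|ω_rod| = r ω |cosθ| / √(L² − r² sin²θ) = 0.0184·312.7·0.89879/0.065707 = 78.702 rad/s.

78.7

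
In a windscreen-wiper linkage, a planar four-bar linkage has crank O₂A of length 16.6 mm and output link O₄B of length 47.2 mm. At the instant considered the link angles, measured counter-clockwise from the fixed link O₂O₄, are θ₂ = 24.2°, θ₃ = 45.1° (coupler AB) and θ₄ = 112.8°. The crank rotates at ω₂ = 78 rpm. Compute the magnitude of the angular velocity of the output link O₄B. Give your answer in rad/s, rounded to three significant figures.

ω₂ = 8.168 rad/s (from 78 rpm).
Differentiating the loop-closure r₂e^{iθ₂}+r₃e^{iθ₃}=r₁+r₄e^{iθ₄} gives r₂ω₂e^{iθ₂}+r₃ω₃e^{iθ₃}=r₄ω₄e^{iθ₄}.
Eliminating the other unknown: ω₄ = r₂ω₂ sin(θ₂−θ₃) / [r₄ sin(θ₄−θ₃)].
Numerator sine = -0.35674; denominator sine = +0.92521.
Result = 0.0166·8.168·(-0.35674) / (0.0472·(+0.92521)) = -1.1076 rad/s; magnitude 1.1076 rad/s.

1.11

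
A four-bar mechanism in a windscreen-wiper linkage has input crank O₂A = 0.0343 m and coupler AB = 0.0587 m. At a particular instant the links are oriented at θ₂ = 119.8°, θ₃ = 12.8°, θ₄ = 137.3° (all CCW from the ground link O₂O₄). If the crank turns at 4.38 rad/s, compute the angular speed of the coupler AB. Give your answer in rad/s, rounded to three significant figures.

0.934

ω₂ = 4.38 rad/s
Differentiating the loop-closure r₂e^{iθ₂}+r₃e^{iθ₃}=r₁+r₄e^{iθ₄} gives r₂ω₂e^{iθ₂}+r₃ω₃e^{iθ₃}=r₄ω₄e^{iθ₄}.
Eliminating the other unknown: ω₃ = r₂ω₂ sin(θ₄−θ₂) / [r₃ sin(θ₃−θ₄)].
Numerator sine = +0.30071; denominator sine = -0.82413.
Result = 0.0343·4.38·(+0.30071) / (0.0587·(-0.82413)) = -0.93385 rad/s; magnitude 0.93385 rad/s.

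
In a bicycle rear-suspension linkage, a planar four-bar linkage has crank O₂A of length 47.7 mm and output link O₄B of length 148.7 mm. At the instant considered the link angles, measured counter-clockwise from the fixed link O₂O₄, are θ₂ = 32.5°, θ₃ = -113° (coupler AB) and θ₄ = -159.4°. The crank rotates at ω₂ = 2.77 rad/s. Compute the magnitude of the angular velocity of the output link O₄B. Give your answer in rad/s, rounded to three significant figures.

0.695

ω₂ = 2.77 rad/s
Differentiating the loop-closure r₂e^{iθ₂}+r₃e^{iθ₃}=r₁+r₄e^{iθ₄} gives r₂ω₂e^{iθ₂}+r₃ω₃e^{iθ₃}=r₄ω₄e^{iθ₄}.
Eliminating the other unknown: ω₄ = r₂ω₂ sin(θ₂−θ₃) / [r₄ sin(θ₄−θ₃)].
Numerator sine = +0.56641; denominator sine = -0.72417.
Result = 0.0477·2.77·(+0.56641) / (0.1487·(-0.72417)) = -0.69498 rad/s; magnitude 0.69498 rad/s.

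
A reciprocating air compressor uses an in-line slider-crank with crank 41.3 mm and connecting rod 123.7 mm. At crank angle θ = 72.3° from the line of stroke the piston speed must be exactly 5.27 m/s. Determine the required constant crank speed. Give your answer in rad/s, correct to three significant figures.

121

For an in-line slider-crank, |v_piston| = rω|sinθ|·[1 + r cosθ/√(L² − r² sin²θ)].
With r = 0.0413 m, L = 0.1237 m, θ = 72.3°: the bracketed kinematic factor |dx/dθ| = 0.043558 m.
ω = v/|dx/dθ| = 5.27/0.043558 = 120.99 rad/s.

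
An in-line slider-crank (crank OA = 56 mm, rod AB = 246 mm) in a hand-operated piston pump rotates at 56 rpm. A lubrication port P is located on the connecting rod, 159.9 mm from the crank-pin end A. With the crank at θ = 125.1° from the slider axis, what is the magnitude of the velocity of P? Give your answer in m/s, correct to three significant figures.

0.254

ω = 5.864 rad/s.  Crank-pin speed |V_A| = rω = 0.3284 m/s, perpendicular to OA.
Rod angle: sinφ = −(r/L) sinθ ⇒ φ = -10.734°; ω_rod = −rω cosθ/√(L²−r²sin²θ) = +0.78128 rad/s.
V_P = V_A + ω_rod × AP, with AP = 0.1599 m along the rod.
Components: V_Px = −rω sinθ − a·ω_rod·sinφ = -0.24541 m/s;  V_Py = rω cosθ + a·ω_rod·cosφ = -0.066091 m/s.
|V_P| = √(V_Px² + V_Py²) = 0.25416 m/s.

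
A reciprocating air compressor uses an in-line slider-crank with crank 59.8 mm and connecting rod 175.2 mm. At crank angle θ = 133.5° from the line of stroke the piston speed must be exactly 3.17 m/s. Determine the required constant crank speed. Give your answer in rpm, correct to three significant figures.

For an in-line slider-crank, |v_piston| = rω|sinθ|·[1 + r cosθ/√(L² − r² sin²θ)].
With r = 0.0598 m, L = 0.1752 m, θ = 133.5°: the bracketed kinematic factor |dx/dθ| = 0.032858 m.
ω = v/|dx/dθ| = 3.17/0.032858 = 96.475 rad/s.
N = 60ω/(2π) = 921.27 rpm.

921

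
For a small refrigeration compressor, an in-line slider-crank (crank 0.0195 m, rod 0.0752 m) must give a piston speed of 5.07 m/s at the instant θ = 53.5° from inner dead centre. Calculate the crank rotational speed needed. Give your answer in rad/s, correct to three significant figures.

279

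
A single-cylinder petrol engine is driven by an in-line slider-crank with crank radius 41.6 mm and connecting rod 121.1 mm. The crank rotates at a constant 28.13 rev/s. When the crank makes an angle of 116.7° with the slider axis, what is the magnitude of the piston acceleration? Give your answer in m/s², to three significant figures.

ω = 2π·28.1 = 176.7 rad/s
x(θ) = r cosθ + √(L² − r² sin²θ); with ω constant, a = ω²·d²x/dθ².
d²x/dθ² = −r cosθ − r²(cos2θ)/√u − r⁴ sin²2θ/(4u^{3/2}),  u = L² − r² sin²θ = 0.013284 m².
Substituting r = 0.0416 m, L = 0.1211 m, θ = 116.7°: d²x/dθ² = +0.027329 m.
a = ω²·d²x/dθ² = (176.7)²·(+0.027329) = +853.73 m/s²;  |a| = 853.73 m/s².

854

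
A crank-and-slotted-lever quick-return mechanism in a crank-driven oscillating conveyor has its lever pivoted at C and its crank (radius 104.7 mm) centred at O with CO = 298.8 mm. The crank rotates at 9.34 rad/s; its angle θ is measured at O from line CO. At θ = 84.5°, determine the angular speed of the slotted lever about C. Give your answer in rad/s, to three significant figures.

ω = 9.34 rad/s
Crank pin A relative to C: A = (d + r cosθ, r sinθ); lever angle φ = atan2(r sinθ, d + r cosθ).
Differentiating tanφ: φ̇ = rω(d cosθ + r)/(d² + r² + 2dr cosθ).
d² + r² + 2dr cosθ = |CA|² = 0.10624 m²;  d cosθ + r = +0.13334 m.
|ω_lever| = |0.1047·9.34·+0.13334| / 0.10624 = 1.2273 rad/s.

1.23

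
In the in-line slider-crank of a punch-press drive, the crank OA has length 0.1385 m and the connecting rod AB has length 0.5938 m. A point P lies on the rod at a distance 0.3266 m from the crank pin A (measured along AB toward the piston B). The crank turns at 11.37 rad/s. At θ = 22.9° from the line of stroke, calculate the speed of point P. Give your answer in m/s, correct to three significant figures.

ω = 11.37 rad/s.  Crank-pin speed |V_A| = rω = 1.5747 m/s, perpendicular to OA.
Rod angle: sinφ = −(r/L) sinθ ⇒ φ = -5.207°; ω_rod = −rω cosθ/√(L²−r²sin²θ) = -2.4531 rad/s.
V_P = V_A + ω_rod × AP, with AP = 0.3266 m along the rod.
Components: V_Px = −rω sinθ − a·ω_rod·sinφ = -0.68549 m/s;  V_Py = rω cosθ + a·ω_rod·cosφ = +0.65276 m/s.
|V_P| = √(V_Px² + V_Py²) = 0.94657 m/s.

0.947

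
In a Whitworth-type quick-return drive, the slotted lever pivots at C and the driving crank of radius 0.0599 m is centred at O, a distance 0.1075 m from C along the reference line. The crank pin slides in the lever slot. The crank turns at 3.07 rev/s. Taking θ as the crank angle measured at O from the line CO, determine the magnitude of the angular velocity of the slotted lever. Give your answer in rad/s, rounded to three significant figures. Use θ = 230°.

ω = 19.29 rad/s (from 3.07 rev/s).
Crank pin A relative to C: A = (d + r cosθ, r sinθ); lever angle φ = atan2(r sinθ, d + r cosθ).
Differentiating tanφ: φ̇ = rω(d cosθ + r)/(d² + r² + 2dr cosθ).
d² + r² + 2dr cosθ = |CA|² = 0.00686612 m²;  d cosθ + r = -0.0091997 m.
|ω_lever| = |0.0599·19.29·-0.0091997| / 0.00686612 = 1.5481 rad/s.

1.55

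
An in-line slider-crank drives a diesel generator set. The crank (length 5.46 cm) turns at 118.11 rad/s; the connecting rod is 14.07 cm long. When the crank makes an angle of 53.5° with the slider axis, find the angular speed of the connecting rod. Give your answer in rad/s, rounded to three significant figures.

ω = 118.1 rad/s
The rod makes angle φ with the slider axis where L sinφ = r sinθ; differentiating, L cosφ·φ̇ = r ω cosθ.
L cosφ = √(L² − r² sin²θ) = 0.13368 m.
|ω_rod| = r ω |cosθ| / √(L² − r² sin²θ) = 0.0546·118.1·0.59482/0.13368 = 28.695 rad/s.

28.7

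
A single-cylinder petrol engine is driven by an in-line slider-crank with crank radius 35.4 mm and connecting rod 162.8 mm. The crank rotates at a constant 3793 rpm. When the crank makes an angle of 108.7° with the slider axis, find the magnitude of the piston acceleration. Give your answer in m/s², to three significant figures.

ω = 2π·3793/60 = 397.2 rad/s
x(θ) = r cosθ + √(L² − r² sin²θ); with ω constant, a = ω²·d²x/dθ².
d²x/dθ² = −r cosθ − r²(cos2θ)/√u − r⁴ sin²2θ/(4u^{3/2}),  u = L² − r² sin²θ = 0.0253795 m².
Substituting r = 0.0354 m, L = 0.1628 m, θ = 108.7°: d²x/dθ² = +0.017563 m.
a = ω²·d²x/dθ² = (397.2)²·(+0.017563) = +2770.9 m/s²;  |a| = 2770.9 m/s².

2770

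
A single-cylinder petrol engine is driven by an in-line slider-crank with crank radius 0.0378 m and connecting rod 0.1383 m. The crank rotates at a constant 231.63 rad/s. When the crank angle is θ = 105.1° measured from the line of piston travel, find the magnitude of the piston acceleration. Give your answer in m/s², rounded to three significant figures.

1020

ω = 231.6 rad/s
x(θ) = r cosθ + √(L² − r² sin²θ); with ω constant, a = ω²·d²x/dθ².
d²x/dθ² = −r cosθ − r²(cos2θ)/√u − r⁴ sin²2θ/(4u^{3/2}),  u = L² − r² sin²θ = 0.017795 m².
Substituting r = 0.0378 m, L = 0.1383 m, θ = 105.1°: d²x/dθ² = +0.01905 m.
a = ω²·d²x/dθ² = (231.6)²·(+0.01905) = +1022.1 m/s²;  |a| = 1022.1 m/s².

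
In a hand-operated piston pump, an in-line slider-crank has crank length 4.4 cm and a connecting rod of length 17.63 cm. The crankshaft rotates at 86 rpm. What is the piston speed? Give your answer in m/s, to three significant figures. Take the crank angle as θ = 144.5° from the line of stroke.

0.183

ω = 2π·86/60 = 9.006 rad/s
For an in-line slider-crank, x = r cosθ + √(L² − r² sin²θ), so v = −rω sinθ·[1 + r cosθ/√(L² − r² sin²θ)].
With r = 0.044 m, L = 0.1763 m, θ = 144.5°: √(L² − r² sin²θ) = 0.17444 m.
v = −0.044·9.006·0.58070·[1 + 0.044·-0.81412/0.17444] = -0.18286 m/s.
|v| = 0.18286 m/s.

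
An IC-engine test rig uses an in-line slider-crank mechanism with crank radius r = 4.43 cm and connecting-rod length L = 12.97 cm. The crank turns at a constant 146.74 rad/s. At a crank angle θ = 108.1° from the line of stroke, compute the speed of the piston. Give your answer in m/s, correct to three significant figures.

5.49

ω = 146.7 rad/s
For an in-line slider-crank, x = r cosθ + √(L² − r² sin²θ), so v = −rω sinθ·[1 + r cosθ/√(L² − r² sin²θ)].
With r = 0.0443 m, L = 0.1297 m, θ = 108.1°: √(L² − r² sin²θ) = 0.12267 m.
v = −0.0443·146.7·0.95052·[1 + 0.0443·-0.31068/0.12267] = -5.4857 m/s.
|v| = 5.4857 m/s.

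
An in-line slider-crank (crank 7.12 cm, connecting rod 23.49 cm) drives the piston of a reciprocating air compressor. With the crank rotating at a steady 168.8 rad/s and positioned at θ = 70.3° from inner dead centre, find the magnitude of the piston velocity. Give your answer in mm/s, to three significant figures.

12500

ω = 168.8 rad/s
For an in-line slider-crank, x = r cosθ + √(L² − r² sin²θ), so v = −rω sinθ·[1 + r cosθ/√(L² − r² sin²θ)].
With r = 0.0712 m, L = 0.2349 m, θ = 70.3°: √(L² − r² sin²θ) = 0.22513 m.
v = −0.0712·168.8·0.94147·[1 + 0.0712·0.33710/0.22513] = -12.521 m/s.
|v| = 12.521 m/s = 12521 mm/s.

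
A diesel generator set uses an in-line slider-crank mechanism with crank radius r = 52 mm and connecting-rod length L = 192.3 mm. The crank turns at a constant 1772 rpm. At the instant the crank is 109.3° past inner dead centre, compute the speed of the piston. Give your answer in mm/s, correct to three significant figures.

8270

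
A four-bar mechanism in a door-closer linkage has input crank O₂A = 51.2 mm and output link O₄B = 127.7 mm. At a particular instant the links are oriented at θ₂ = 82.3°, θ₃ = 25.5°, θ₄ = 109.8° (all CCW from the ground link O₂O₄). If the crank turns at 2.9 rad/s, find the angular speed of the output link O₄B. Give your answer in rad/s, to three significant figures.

ω₂ = 2.9 rad/s
Differentiating the loop-closure r₂e^{iθ₂}+r₃e^{iθ₃}=r₁+r₄e^{iθ₄} gives r₂ω₂e^{iθ₂}+r₃ω₃e^{iθ₃}=r₄ω₄e^{iθ₄}.
Eliminating the other unknown: ω₄ = r₂ω₂ sin(θ₂−θ₃) / [r₄ sin(θ₄−θ₃)].
Numerator sine = +0.83676; denominator sine = +0.99506.
Result = 0.0512·2.9·(+0.83676) / (0.1277·(+0.99506)) = +0.97776 rad/s; magnitude 0.97776 rad/s.

0.978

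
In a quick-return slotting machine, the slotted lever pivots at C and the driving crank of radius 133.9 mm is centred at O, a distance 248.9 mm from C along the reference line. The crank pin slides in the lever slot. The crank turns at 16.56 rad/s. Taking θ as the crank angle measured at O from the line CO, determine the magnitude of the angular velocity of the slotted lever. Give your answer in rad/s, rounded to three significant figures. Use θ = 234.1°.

0.655

ω = 16.56 rad/s
Crank pin A relative to C: A = (d + r cosθ, r sinθ); lever angle φ = atan2(r sinθ, d + r cosθ).
Differentiating tanφ: φ̇ = rω(d cosθ + r)/(d² + r² + 2dr cosθ).
d² + r² + 2dr cosθ = |CA|² = 0.0407955 m²;  d cosθ + r = -0.012048 m.
|ω_lever| = |0.1339·16.56·-0.012048| / 0.0407955 = 0.65486 rad/s.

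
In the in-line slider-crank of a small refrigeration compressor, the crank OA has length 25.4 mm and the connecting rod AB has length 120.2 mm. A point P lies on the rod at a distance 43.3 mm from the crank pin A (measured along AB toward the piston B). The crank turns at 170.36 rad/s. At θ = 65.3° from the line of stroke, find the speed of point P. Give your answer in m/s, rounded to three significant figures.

ω = 170.4 rad/s.  Crank-pin speed |V_A| = rω = 4.3271 m/s, perpendicular to OA.
Rod angle: sinφ = −(r/L) sinθ ⇒ φ = -11.068°; ω_rod = −rω cosθ/√(L²−r²sin²θ) = -15.328 rad/s.
V_P = V_A + ω_rod × AP, with AP = 0.0433 m along the rod.
Components: V_Px = −rω sinθ − a·ω_rod·sinφ = -4.0587 m/s;  V_Py = rω cosθ + a·ω_rod·cosφ = +1.1568 m/s.
|V_P| = √(V_Px² + V_Py²) = 4.2203 m/s.

4.22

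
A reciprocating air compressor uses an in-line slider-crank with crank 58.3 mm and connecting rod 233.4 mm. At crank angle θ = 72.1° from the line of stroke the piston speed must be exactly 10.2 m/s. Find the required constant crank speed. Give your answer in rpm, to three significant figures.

1630

For an in-line slider-crank, |v_piston| = rω|sinθ|·[1 + r cosθ/√(L² − r² sin²θ)].
With r = 0.0583 m, L = 0.2334 m, θ = 72.1°: the bracketed kinematic factor |dx/dθ| = 0.059863 m.
ω = v/|dx/dθ| = 10.2/0.059863 = 170.39 rad/s.
N = 60ω/(2π) = 1627.1 rpm.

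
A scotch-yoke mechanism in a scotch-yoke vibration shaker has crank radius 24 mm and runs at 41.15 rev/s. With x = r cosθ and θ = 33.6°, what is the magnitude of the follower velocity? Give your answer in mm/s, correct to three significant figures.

ω = 258.6 rad/s (from 41.15 rev/s).
x = r cosθ ⇒ ẋ = −rω sinθ.
|v| = rω|sinθ| = 0.024·258.6·|sin 33.6°| = 3.4339 m/s = 3433.9 mm/s.

3430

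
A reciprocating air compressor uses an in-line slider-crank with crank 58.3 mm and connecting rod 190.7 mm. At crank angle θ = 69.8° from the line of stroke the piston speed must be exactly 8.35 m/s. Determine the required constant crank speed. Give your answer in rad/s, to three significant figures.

137

For an in-line slider-crank, |v_piston| = rω|sinθ|·[1 + r cosθ/√(L² − r² sin²θ)].
With r = 0.0583 m, L = 0.1907 m, θ = 69.8°: the bracketed kinematic factor |dx/dθ| = 0.060743 m.
ω = v/|dx/dθ| = 8.35/0.060743 = 137.46 rad/s.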